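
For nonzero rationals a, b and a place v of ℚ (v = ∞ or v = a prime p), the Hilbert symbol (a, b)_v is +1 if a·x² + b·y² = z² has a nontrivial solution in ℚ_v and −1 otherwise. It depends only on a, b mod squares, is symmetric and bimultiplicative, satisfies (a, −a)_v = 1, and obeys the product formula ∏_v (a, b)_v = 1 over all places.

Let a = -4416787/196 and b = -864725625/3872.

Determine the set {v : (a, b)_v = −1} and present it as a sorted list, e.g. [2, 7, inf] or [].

[2, 19, 29, inf]

(a, b) ≡ (-15283, -34162) mod (ℚ^×)²; places V = {2, 3, 5, 7, 11, 17, 19, 29, 31, ∞}.
(a,b)_11: α=0, u≡6; β=-2, v≡5 (mod 11); (6|11)=-1, (5|11)=+1; sign (−1)^0·-1^-2·+1^0 = +1.
(a,b)_17: α=3, u≡4; β=0, v≡1 (mod 17); (4|17)=+1, (1|17)=+1; sign (−1)^0·+1^0·+1^3 = +1.
(a,b)_29: α=1, u≡20; β=1, v≡17 (mod 29); (20|29)=+1, (17|29)=-1; sign (−1)^0·+1^1·-1^1 = -1.
(a,b)_∞: sgn(-15283)=−, sgn(-34162)=−, so -1.
(a,b)_3: α=0, u≡2; β=4, v≡2 (mod 3); (2|3)=-1, (2|3)=-1; sign (−1)^0·-1^4·-1^0 = +1.
(a,b)_2: α=-2, β=-5; u≡5, v≡7 (mod 8); ε(u)ε(v)=0·1, αω(v)=-2·0, βω(u)=-5·1; sum ≡ 1  ⇒  -1.
(a,b)_5: α=0, u≡3; β=4, v≡2 (mod 5); (3|5)=-1, (2|5)=-1; sign (−1)^0·-1^4·-1^0 = +1.
(a,b)_31: α=1, u≡3; β=1, v≡16 (mod 31); (3|31)=-1, (16|31)=+1; sign (−1)^1·-1^1·+1^1 = +1.
(a,b)_7: α=-2, u≡6; β=0, v≡6 (mod 7); (6|7)=-1, (6|7)=-1; sign (−1)^0·-1^0·-1^-2 = +1.
(a,b)_19: α=0, u≡8; β=1, v≡4 (mod 19); (8|19)=-1, (4|19)=+1; sign (−1)^0·-1^1·+1^0 = -1.
(-15283, -34162 / ℚ) ramifies at {2, 19, 29, ∞}: a division algebra.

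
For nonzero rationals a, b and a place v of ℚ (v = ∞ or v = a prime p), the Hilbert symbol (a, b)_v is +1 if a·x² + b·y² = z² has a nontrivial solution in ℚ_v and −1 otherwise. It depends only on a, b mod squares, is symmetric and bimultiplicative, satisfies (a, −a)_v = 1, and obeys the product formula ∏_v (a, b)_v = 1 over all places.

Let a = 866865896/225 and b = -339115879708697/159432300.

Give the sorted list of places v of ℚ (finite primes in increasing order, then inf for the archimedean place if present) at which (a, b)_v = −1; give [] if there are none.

[2, 3, 31, 37]

(a, b) ≡ (1282346, -2515371) mod (ℚ^×)²; places V = {2, 3, 5, 7, 13, 17, 31, 37, 43, ∞}.
(a,b)_17: α=0, u≡15; β=3, v≡11 (mod 17); (15|17)=+1, (11|17)=-1; sign (−1)^0·+1^3·-1^0 = +1.
(a,b)_31: α=1, u≡22; β=1, v≡12 (mod 31); (22|31)=-1, (12|31)=-1; sign (−1)^1·-1^1·-1^1 = -1.
(a,b)_37: α=1, u≡25; β=1, v≡15 (mod 37); (25|37)=+1, (15|37)=-1; sign (−1)^0·+1^1·-1^1 = -1.
(a,b)_5: α=-2, u≡4; β=-2, v≡4 (mod 5); (4|5)=+1, (4|5)=+1; sign (−1)^0·+1^-2·+1^-2 = +1.
(a,b)_13: α=3, u≡11; β=4, v≡3 (mod 13); (11|13)=-1, (3|13)=+1; sign (−1)^0·-1^4·+1^3 = +1.
(a,b)_43: α=1, u≡24; β=1, v≡28 (mod 43); (24|43)=+1, (28|43)=-1; sign (−1)^1·+1^1·-1^1 = +1.
(a,b)_2: α=3, β=-2; u≡5, v≡5 (mod 8); ε(u)ε(v)=0·0, αω(v)=3·1, βω(u)=-2·1; sum ≡ 1  ⇒  -1.
(a,b)_3: α=-2, u≡2; β=-13, v≡1 (mod 3); (2|3)=-1, (1|3)=+1; sign (−1)^0·-1^-13·+1^-2 = -1.
(a,b)_∞: sgn(1282346)=+, sgn(-2515371)=−, so +1.
(a,b)_7: α=0, u≡1; β=2, v≡1 (mod 7); (1|7)=+1, (1|7)=+1; sign (−1)^0·+1^2·+1^0 = +1.
(1282346, -2515371 / ℚ) ramifies at {2, 3, 31, 37}: a division algebra.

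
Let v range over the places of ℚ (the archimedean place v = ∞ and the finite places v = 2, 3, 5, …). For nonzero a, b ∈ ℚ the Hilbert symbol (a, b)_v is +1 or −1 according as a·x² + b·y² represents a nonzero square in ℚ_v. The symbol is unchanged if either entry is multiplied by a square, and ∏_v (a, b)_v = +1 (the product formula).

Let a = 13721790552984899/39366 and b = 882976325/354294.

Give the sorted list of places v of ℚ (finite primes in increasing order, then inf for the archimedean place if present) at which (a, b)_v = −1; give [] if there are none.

Mod squares: a ≡ 66, b ≡ 35742. Check v ∈ {∞, 2, 3, 5, 7, 11, 23, 37}.
v=7: a=7^6·(≡5), b=7^3·(≡6) mod 7; (5|7)=-1, (6|7)=-1; (−1)^{6·3·3}·(-1)^3·(-1)^6 = -1.
v=37: a=37^2·(≡24), b=37^1·(≡4) mod 37; (24|37)=-1, (4|37)=+1; (−1)^{2·1·18}·(-1)^1·(+1)^2 = -1.
v=11: a=11^5·(≡8), b=11^2·(≡4) mod 11; (8|11)=-1, (4|11)=+1; (−1)^{5·2·5}·(-1)^2·(+1)^5 = +1.
v=23: a=23^2·(≡22), b=23^1·(≡16) mod 23; (22|23)=-1, (16|23)=+1; (−1)^{2·1·11}·(-1)^1·(+1)^2 = -1.
v=2: v_2(a)=-1, v_2(b)=-1; units ≡ 1, 7 (mod 8); ε·ε+αω+βω = 0·1+-1·0+-1·0 ≡ 0  ⇒  (a,b)_2 = +1.
v=5: a=5^0·(≡4), b=5^2·(≡2) mod 5; (4|5)=+1, (2|5)=-1; (−1)^{0·2·2}·(+1)^2·(-1)^0 = +1.
v=3: a=3^-9·(≡1), b=3^-11·(≡1) mod 3; (1|3)=+1, (1|3)=+1; (−1)^{-9·-11·1}·(+1)^-11·(+1)^-9 = -1.
v=∞: 66 > 0 and 35742 > 0  ⇒  (a,b)_∞ = +1.
Ram(66, 35742) = {3, 7, 23, 37}; no ℚ_3-point on the conic.

[3, 7, 23, 37]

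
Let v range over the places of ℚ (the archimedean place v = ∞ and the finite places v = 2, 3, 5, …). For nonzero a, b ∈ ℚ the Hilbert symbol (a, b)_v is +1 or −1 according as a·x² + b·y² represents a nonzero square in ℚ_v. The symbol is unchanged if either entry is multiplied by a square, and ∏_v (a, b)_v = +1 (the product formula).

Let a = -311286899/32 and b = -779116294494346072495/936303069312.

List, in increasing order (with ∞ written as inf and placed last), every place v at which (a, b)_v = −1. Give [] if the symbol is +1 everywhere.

(a, b) ≡ (-6118, -110) mod (ℚ^×)²; places V = {2, 3, 5, 7, 11, 13, 17, 19, 23, 29, 43, ∞}.
(a,b)_7: α=1, u≡2; β=4, v≡1 (mod 7); (2|7)=+1, (1|7)=+1; sign (−1)^0·+1^4·+1^1 = +1.
(a,b)_17: α=0, u≡9; β=-2, v≡15 (mod 17); (9|17)=+1, (15|17)=+1; sign (−1)^0·+1^-2·+1^0 = +1.
(a,b)_13: α=0, u≡2; β=-2, v≡5 (mod 13); (2|13)=-1, (5|13)=-1; sign (−1)^0·-1^-2·-1^0 = +1.
(a,b)_23: α=1, u≡5; β=2, v≡17 (mod 23); (5|23)=-1, (17|23)=-1; sign (−1)^0·-1^2·-1^1 = -1.
(a,b)_19: α=1, u≡5; β=4, v≡1 (mod 19); (5|19)=+1, (1|19)=+1; sign (−1)^0·+1^4·+1^1 = +1.
(a,b)_2: α=-5, β=-7; u≡5, v≡1 (mod 8); ε(u)ε(v)=0·0, αω(v)=-5·0, βω(u)=-7·1; sum ≡ 1  ⇒  -1.
(a,b)_∞: sgn(-6118)=−, sgn(-110)=−, so -1.
(a,b)_43: α=0, u≡36; β=-2, v≡28 (mod 43); (36|43)=+1, (28|43)=-1; sign (−1)^0·+1^-2·-1^0 = +1.
(a,b)_5: α=0, u≡3; β=1, v≡3 (mod 5); (3|5)=-1, (3|5)=-1; sign (−1)^0·-1^1·-1^0 = -1.
(a,b)_29: α=2, u≡25; β=4, v≡23 (mod 29); (25|29)=+1, (23|29)=+1; sign (−1)^0·+1^4·+1^2 = +1.
(a,b)_3: α=0, u≡2; β=-4, v≡1 (mod 3); (2|3)=-1, (1|3)=+1; sign (−1)^0·-1^-4·+1^0 = +1.
(a,b)_11: α=2, u≡5; β=3, v≡3 (mod 11); (5|11)=+1, (3|11)=+1; sign (−1)^0·+1^3·+1^2 = +1.
Ram(-6118, -110) = {2, 5, 23, ∞}; no ℚ_2-point on the conic.

[2, 5, 23, inf]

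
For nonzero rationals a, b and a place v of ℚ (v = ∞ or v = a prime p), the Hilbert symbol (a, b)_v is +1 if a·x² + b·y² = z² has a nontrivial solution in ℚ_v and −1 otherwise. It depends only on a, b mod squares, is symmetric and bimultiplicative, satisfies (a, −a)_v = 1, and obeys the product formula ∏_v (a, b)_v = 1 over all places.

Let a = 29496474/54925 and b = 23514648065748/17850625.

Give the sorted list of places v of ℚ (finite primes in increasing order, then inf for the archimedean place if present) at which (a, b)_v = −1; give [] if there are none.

Mod squares: a ≡ 3458, b ≡ 37. Check v ∈ {∞, 2, 3, 5, 7, 13, 19, 37}.
v=5: a=5^-2·(≡2), b=5^-4·(≡3) mod 5; (2|5)=-1, (3|5)=-1; (−1)^{-2·-4·2}·(-1)^-4·(-1)^-2 = +1.
v=13: a=13^-3·(≡6), b=13^-4·(≡8) mod 13; (6|13)=-1, (8|13)=-1; (−1)^{-3·-4·6}·(-1)^-4·(-1)^-3 = -1.
v=2: v_2(a)=1, v_2(b)=2; units ≡ 1, 5 (mod 8); ε·ε+αω+βω = 0·0+1·1+2·0 ≡ 1  ⇒  (a,b)_2 = -1.
v=∞: 3458 > 0 and 37 > 0  ⇒  (a,b)_∞ = +1.
v=3: a=3^4·(≡2), b=3^8·(≡1) mod 3; (2|3)=-1, (1|3)=+1; (−1)^{4·8·1}·(-1)^8·(+1)^4 = +1.
v=19: a=19^1·(≡11), b=19^2·(≡14) mod 19; (11|19)=+1, (14|19)=-1; (−1)^{1·2·9}·(+1)^2·(-1)^1 = -1.
v=7: a=7^1·(≡2), b=7^2·(≡2) mod 7; (2|7)=+1, (2|7)=+1; (−1)^{1·2·3}·(+1)^2·(+1)^1 = +1.
v=37: a=37^2·(≡29), b=37^3·(≡12) mod 37; (29|37)=-1, (12|37)=+1; (−1)^{2·3·18}·(-1)^3·(+1)^2 = -1.
(3458, 37 / ℚ) ramifies at {2, 13, 19, 37}: a division algebra.

[2, 13, 19, 37]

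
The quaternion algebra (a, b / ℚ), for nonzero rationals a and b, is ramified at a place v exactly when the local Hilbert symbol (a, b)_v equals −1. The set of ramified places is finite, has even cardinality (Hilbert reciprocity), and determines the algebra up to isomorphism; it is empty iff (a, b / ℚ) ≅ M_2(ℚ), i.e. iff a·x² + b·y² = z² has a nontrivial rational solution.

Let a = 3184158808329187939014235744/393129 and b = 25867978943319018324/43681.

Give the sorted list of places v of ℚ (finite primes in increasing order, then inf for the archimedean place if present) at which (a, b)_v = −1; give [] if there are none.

[2, 13, 17, 29]

Mod squares: a ≡ 1253206, b ≡ 221. Check v ∈ {∞, 2, 3, 7, 11, 13, 17, 19, 29, 31, 41}.
v=13: a=13^4·(≡7), b=13^3·(≡12) mod 13; (7|13)=-1, (12|13)=+1; (−1)^{4·3·6}·(-1)^3·(+1)^4 = -1.
v=19: a=19^-2·(≡17), b=19^-2·(≡14) mod 19; (17|19)=+1, (14|19)=-1; (−1)^{-2·-2·9}·(+1)^-2·(-1)^-2 = +1.
v=17: a=17^5·(≡10), b=17^3·(≡16) mod 17; (10|17)=-1, (16|17)=+1; (−1)^{5·3·8}·(-1)^3·(+1)^5 = -1.
v=29: a=29^3·(≡7), b=29^2·(≡21) mod 29; (7|29)=+1, (21|29)=-1; (−1)^{3·2·14}·(+1)^2·(-1)^3 = -1.
v=∞: 1253206 > 0 and 221 > 0  ⇒  (a,b)_∞ = +1.
v=7: a=7^2·(≡3), b=7^2·(≡2) mod 7; (3|7)=-1, (2|7)=+1; (−1)^{2·2·3}·(-1)^2·(+1)^2 = +1.
v=11: a=11^-2·(≡5), b=11^-2·(≡3) mod 11; (5|11)=+1, (3|11)=+1; (−1)^{-2·-2·5}·(+1)^-2·(+1)^-2 = +1.
v=2: v_2(a)=5, v_2(b)=2; units ≡ 3, 5 (mod 8); ε·ε+αω+βω = 1·0+5·1+2·1 ≡ 1  ⇒  (a,b)_2 = -1.
v=3: a=3^-2·(≡1), b=3^2·(≡2) mod 3; (1|3)=+1, (2|3)=-1; (−1)^{-2·2·1}·(+1)^2·(-1)^-2 = +1.
v=31: a=31^3·(≡7), b=31^2·(≡9) mod 31; (7|31)=+1, (9|31)=+1; (−1)^{3·2·15}·(+1)^2·(+1)^3 = +1.
v=41: a=41^3·(≡31), b=41^2·(≡8) mod 41; (31|41)=+1, (8|41)=+1; (−1)^{3·2·20}·(+1)^2·(+1)^3 = +1.
|Ram(1253206, 221)| = 4, even; anisotropic at {2, 13, 17, 29}.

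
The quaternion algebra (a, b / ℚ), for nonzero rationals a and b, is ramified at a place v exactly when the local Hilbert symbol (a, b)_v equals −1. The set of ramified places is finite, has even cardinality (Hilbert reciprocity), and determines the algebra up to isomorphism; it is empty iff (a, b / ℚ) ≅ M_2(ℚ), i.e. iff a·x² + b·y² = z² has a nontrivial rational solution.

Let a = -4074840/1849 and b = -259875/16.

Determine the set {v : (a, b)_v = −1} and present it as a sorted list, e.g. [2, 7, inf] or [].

[2, 5, 7, inf]

(a, b) ≡ (-2310, -1155) mod (ℚ^×)²; places V = {2, 3, 5, 7, 11, 43, ∞}.
(a,b)_∞: sgn(-2310)=−, sgn(-1155)=−, so -1.
(a,b)_5: α=1, u≡3; β=3, v≡1 (mod 5); (3|5)=-1, (1|5)=+1; sign (−1)^0·-1^3·+1^1 = -1.
(a,b)_11: α=1, u≡7; β=1, v≡5 (mod 11); (7|11)=-1, (5|11)=+1; sign (−1)^1·-1^1·+1^1 = +1.
(a,b)_43: α=-2, u≡12; β=0, v≡36 (mod 43); (12|43)=-1, (36|43)=+1; sign (−1)^0·-1^0·+1^-2 = +1.
(a,b)_2: α=3, β=-4; u≡5, v≡5 (mod 8); ε(u)ε(v)=0·0, αω(v)=3·1, βω(u)=-4·1; sum ≡ 1  ⇒  -1.
(a,b)_3: α=3, u≡1; β=3, v≡2 (mod 3); (1|3)=+1, (2|3)=-1; sign (−1)^1·+1^3·-1^3 = +1.
(a,b)_7: α=3, u≡6; β=1, v≡5 (mod 7); (6|7)=-1, (5|7)=-1; sign (−1)^1·-1^1·-1^3 = -1.
|Ram(-2310, -1155)| = 4, even; anisotropic at {2, 5, 7, ∞}.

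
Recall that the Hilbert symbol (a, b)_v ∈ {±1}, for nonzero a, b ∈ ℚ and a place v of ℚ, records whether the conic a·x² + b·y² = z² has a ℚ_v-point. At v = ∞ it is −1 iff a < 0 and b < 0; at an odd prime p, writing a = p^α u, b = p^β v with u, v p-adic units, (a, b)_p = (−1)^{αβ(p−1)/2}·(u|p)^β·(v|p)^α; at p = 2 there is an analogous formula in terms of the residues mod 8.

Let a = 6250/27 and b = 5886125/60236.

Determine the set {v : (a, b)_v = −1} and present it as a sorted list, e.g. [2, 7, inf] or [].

[2, 11]

(a, b) ≡ (30, 55) mod (ℚ^×)²; places V = {2, 3, 5, 7, 11, 31, 37, ∞}.
(a,b)_3: α=-3, u≡1; β=0, v≡1 (mod 3); (1|3)=+1, (1|3)=+1; sign (−1)^0·+1^0·+1^-3 = +1.
(a,b)_∞: sgn(30)=+, sgn(55)=+, so +1.
(a,b)_7: α=0, u≡1; β=2, v≡5 (mod 7); (1|7)=+1, (5|7)=-1; sign (−1)^0·+1^2·-1^0 = +1.
(a,b)_5: α=5, u≡1; β=3, v≡4 (mod 5); (1|5)=+1, (4|5)=+1; sign (−1)^0·+1^3·+1^5 = +1.
(a,b)_31: α=0, u≡3; β=2, v≡6 (mod 31); (3|31)=-1, (6|31)=-1; sign (−1)^0·-1^2·-1^0 = +1.
(a,b)_11: α=0, u≡7; β=-1, v≡4 (mod 11); (7|11)=-1, (4|11)=+1; sign (−1)^0·-1^-1·+1^0 = -1.
(a,b)_37: α=0, u≡4; β=-2, v≡13 (mod 37); (4|37)=+1, (13|37)=-1; sign (−1)^0·+1^-2·-1^0 = +1.
(a,b)_2: α=1, β=-2; u≡7, v≡7 (mod 8); ε(u)ε(v)=1·1, αω(v)=1·0, βω(u)=-2·0; sum ≡ 1  ⇒  -1.
Ram(30, 55) = {2, 11}; no ℚ_2-point on the conic.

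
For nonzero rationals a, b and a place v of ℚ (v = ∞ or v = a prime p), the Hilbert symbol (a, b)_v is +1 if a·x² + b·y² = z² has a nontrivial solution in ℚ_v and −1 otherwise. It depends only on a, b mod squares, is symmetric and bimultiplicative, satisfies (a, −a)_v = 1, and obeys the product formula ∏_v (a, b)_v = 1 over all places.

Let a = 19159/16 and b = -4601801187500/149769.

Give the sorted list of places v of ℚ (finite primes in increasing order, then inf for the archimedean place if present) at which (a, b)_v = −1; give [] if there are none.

Mod squares: a ≡ 391, b ≡ -254771. Check v ∈ {∞, 2, 3, 5, 7, 11, 17, 19, 23, 43, 53}.
v=53: a=53^0·(≡48), b=53^1·(≡46) mod 53; (48|53)=-1, (46|53)=+1; (−1)^{0·1·26}·(-1)^1·(+1)^0 = -1.
v=7: a=7^2·(≡3), b=7^0·(≡2) mod 7; (3|7)=-1, (2|7)=+1; (−1)^{2·0·3}·(-1)^0·(+1)^2 = +1.
v=23: a=23^1·(≡19), b=23^1·(≡4) mod 23; (19|23)=-1, (4|23)=+1; (−1)^{1·1·11}·(-1)^1·(+1)^1 = +1.
v=43: a=43^0·(≡23), b=43^-2·(≡21) mod 43; (23|43)=+1, (21|43)=+1; (−1)^{0·-2·21}·(+1)^-2·(+1)^0 = +1.
v=19: a=19^0·(≡4), b=19^1·(≡6) mod 19; (4|19)=+1, (6|19)=+1; (−1)^{0·1·9}·(+1)^1·(+1)^0 = +1.
v=5: a=5^0·(≡4), b=5^6·(≡1) mod 5; (4|5)=+1, (1|5)=+1; (−1)^{0·6·2}·(+1)^6·(+1)^0 = +1.
v=∞: 391 > 0 and -254771 < 0  ⇒  (a,b)_∞ = +1.
v=17: a=17^1·(≡12), b=17^2·(≡4) mod 17; (12|17)=-1, (4|17)=+1; (−1)^{1·2·8}·(-1)^2·(+1)^1 = +1.
v=11: a=11^0·(≡6), b=11^1·(≡9) mod 11; (6|11)=-1, (9|11)=+1; (−1)^{0·1·5}·(-1)^1·(+1)^0 = -1.
v=2: v_2(a)=-4, v_2(b)=2; units ≡ 7, 5 (mod 8); ε·ε+αω+βω = 1·0+-4·1+2·0 ≡ 0  ⇒  (a,b)_2 = +1.
v=3: a=3^0·(≡1), b=3^-4·(≡1) mod 3; (1|3)=+1, (1|3)=+1; (−1)^{0·-4·1}·(+1)^-4·(+1)^0 = +1.
(391, -254771 / ℚ) ramifies at {11, 53}: a division algebra.

[11, 53]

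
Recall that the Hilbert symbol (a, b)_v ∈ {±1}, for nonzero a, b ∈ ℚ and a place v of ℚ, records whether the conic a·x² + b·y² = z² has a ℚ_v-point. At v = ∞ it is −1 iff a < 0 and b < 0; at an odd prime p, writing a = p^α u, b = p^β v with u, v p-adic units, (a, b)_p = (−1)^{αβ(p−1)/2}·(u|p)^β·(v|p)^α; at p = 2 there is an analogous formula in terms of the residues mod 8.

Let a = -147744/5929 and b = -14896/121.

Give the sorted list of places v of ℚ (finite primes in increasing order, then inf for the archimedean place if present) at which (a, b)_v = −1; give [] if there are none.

[2, 3, 19, inf]

(a, b) ≡ (-114, -19) mod (ℚ^×)²; places V = {2, 3, 7, 11, 19, ∞}.
(a,b)_11: α=-2, u≡6; β=-2, v≡9 (mod 11); (6|11)=-1, (9|11)=+1; sign (−1)^0·-1^-2·+1^-2 = +1.
(a,b)_19: α=1, u≡14; β=1, v≡2 (mod 19); (14|19)=-1, (2|19)=-1; sign (−1)^1·-1^1·-1^1 = -1.
(a,b)_∞: sgn(-114)=−, sgn(-19)=−, so -1.
(a,b)_7: α=-2, u≡6; β=2, v≡2 (mod 7); (6|7)=-1, (2|7)=+1; sign (−1)^0·-1^2·+1^-2 = +1.
(a,b)_2: α=5, β=4; u≡7, v≡5 (mod 8); ε(u)ε(v)=1·0, αω(v)=5·1, βω(u)=4·0; sum ≡ 1  ⇒  -1.
(a,b)_3: α=5, u≡1; β=0, v≡2 (mod 3); (1|3)=+1, (2|3)=-1; sign (−1)^0·+1^0·-1^5 = -1.
|Ram(-114, -19)| = 4, even; anisotropic at {2, 3, 19, ∞}.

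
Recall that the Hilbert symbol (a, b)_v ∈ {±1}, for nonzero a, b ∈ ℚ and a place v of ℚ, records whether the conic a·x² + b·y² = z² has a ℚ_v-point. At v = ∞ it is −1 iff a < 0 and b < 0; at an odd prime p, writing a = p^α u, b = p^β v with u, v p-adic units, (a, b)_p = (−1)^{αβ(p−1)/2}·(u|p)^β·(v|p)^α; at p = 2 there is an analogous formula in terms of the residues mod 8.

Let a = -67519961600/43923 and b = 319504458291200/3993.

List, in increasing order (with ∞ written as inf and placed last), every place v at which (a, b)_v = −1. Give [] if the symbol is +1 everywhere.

Mod squares: a ≡ -78, b ≡ 6006. Check v ∈ {∞, 2, 3, 5, 7, 11, 13}.
v=∞: -78 < 0 and 6006 > 0  ⇒  (a,b)_∞ = +1.
v=7: a=7^4·(≡5), b=7^5·(≡4) mod 7; (5|7)=-1, (4|7)=+1; (−1)^{4·5·3}·(-1)^5·(+1)^4 = -1.
v=11: a=11^-4·(≡10), b=11^-3·(≡2) mod 11; (10|11)=-1, (2|11)=-1; (−1)^{-4·-3·5}·(-1)^-3·(-1)^-4 = -1.
v=3: a=3^-1·(≡1), b=3^-1·(≡1) mod 3; (1|3)=+1, (1|3)=+1; (−1)^{-1·-1·1}·(+1)^-1·(+1)^-1 = -1.
v=2: v_2(a)=9, v_2(b)=11; units ≡ 1, 3 (mod 8); ε·ε+αω+βω = 0·1+9·1+11·0 ≡ 1  ⇒  (a,b)_2 = -1.
v=13: a=13^3·(≡5), b=13^5·(≡7) mod 13; (5|13)=-1, (7|13)=-1; (−1)^{3·5·6}·(-1)^5·(-1)^3 = +1.
v=5: a=5^2·(≡2), b=5^2·(≡1) mod 5; (2|5)=-1, (1|5)=+1; (−1)^{2·2·2}·(-1)^2·(+1)^2 = +1.
(-78, 6006 / ℚ) ramifies at {2, 3, 7, 11}: a division algebra.

[2, 3, 7, 11]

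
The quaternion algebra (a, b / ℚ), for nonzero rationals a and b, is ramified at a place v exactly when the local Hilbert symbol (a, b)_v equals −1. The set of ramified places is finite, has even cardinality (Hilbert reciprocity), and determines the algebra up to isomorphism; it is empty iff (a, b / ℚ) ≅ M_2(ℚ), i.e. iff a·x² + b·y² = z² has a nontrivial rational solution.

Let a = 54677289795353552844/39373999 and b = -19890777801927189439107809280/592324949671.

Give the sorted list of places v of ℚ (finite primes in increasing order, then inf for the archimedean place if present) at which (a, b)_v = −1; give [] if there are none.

[17, 31]

Mod squares: a ≡ 13981, b ≡ -7905. Check v ∈ {∞, 2, 3, 5, 7, 11, 13, 17, 23, 29, 31, 41}.
v=3: a=3^6·(≡1), b=3^5·(≡2) mod 3; (1|3)=+1, (2|3)=-1; (−1)^{6·5·1}·(+1)^5·(-1)^6 = +1.
v=2: v_2(a)=2, v_2(b)=14; units ≡ 5, 7 (mod 8); ε·ε+αω+βω = 0·1+2·0+14·1 ≡ 0  ⇒  (a,b)_2 = +1.
v=5: a=5^0·(≡1), b=5^1·(≡4) mod 5; (1|5)=+1, (4|5)=+1; (−1)^{0·1·2}·(+1)^1·(+1)^0 = +1.
v=41: a=41^3·(≡22), b=41^4·(≡10) mod 41; (22|41)=-1, (10|41)=+1; (−1)^{3·4·20}·(-1)^4·(+1)^3 = +1.
v=7: a=7^-4·(≡4), b=7^-6·(≡3) mod 7; (4|7)=+1, (3|7)=-1; (−1)^{-4·-6·3}·(+1)^-6·(-1)^-4 = +1.
v=23: a=23^-2·(≡21), b=23^0·(≡5) mod 23; (21|23)=-1, (5|23)=-1; (−1)^{-2·0·11}·(-1)^0·(-1)^-2 = +1.
v=11: a=11^3·(≡2), b=11^2·(≡4) mod 11; (2|11)=-1, (4|11)=+1; (−1)^{3·2·5}·(-1)^2·(+1)^3 = +1.
v=∞: 13981 > 0 and -7905 < 0  ⇒  (a,b)_∞ = +1.
v=13: a=13^0·(≡5), b=13^-2·(≡3) mod 13; (5|13)=-1, (3|13)=+1; (−1)^{0·-2·6}·(-1)^-2·(+1)^0 = +1.
v=29: a=29^4·(≡11), b=29^6·(≡17) mod 29; (11|29)=-1, (17|29)=-1; (−1)^{4·6·14}·(-1)^6·(-1)^4 = +1.
v=17: a=17^2·(≡14), b=17^3·(≡14) mod 17; (14|17)=-1, (14|17)=-1; (−1)^{2·3·8}·(-1)^3·(-1)^2 = -1.
v=31: a=31^-1·(≡12), b=31^-3·(≡27) mod 31; (12|31)=-1, (27|31)=-1; (−1)^{-1·-3·15}·(-1)^-3·(-1)^-1 = -1.
(13981, -7905 / ℚ) ramifies at {17, 31}: a division algebra.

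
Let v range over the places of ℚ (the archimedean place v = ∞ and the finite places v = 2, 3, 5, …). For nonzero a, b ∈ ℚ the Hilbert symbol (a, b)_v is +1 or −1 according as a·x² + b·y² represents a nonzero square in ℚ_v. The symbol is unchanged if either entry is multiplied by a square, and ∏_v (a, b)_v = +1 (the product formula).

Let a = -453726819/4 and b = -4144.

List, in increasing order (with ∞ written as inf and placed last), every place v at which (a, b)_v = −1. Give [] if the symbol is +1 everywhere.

(a, b) ≡ (-1028859, -259) mod (ℚ^×)²; places V = {2, 3, 7, 13, 23, 31, 37, ∞}.
(a,b)_31: α=1, u≡21; β=0, v≡10 (mod 31); (21|31)=-1, (10|31)=+1; sign (−1)^0·-1^0·+1^1 = +1.
(a,b)_7: α=2, u≡4; β=1, v≡3 (mod 7); (4|7)=+1, (3|7)=-1; sign (−1)^0·+1^1·-1^2 = +1.
(a,b)_3: α=3, u≡1; β=0, v≡2 (mod 3); (1|3)=+1, (2|3)=-1; sign (−1)^0·+1^0·-1^3 = -1.
(a,b)_37: α=1, u≡15; β=1, v≡36 (mod 37); (15|37)=-1, (36|37)=+1; sign (−1)^0·-1^1·+1^1 = -1.
(a,b)_23: α=1, u≡2; β=0, v≡19 (mod 23); (2|23)=+1, (19|23)=-1; sign (−1)^0·+1^0·-1^1 = -1.
(a,b)_13: α=1, u≡3; β=0, v≡3 (mod 13); (3|13)=+1, (3|13)=+1; sign (−1)^0·+1^0·+1^1 = +1.
(a,b)_∞: sgn(-1028859)=−, sgn(-259)=−, so -1.
(a,b)_2: α=-2, β=4; u≡5, v≡5 (mod 8); ε(u)ε(v)=0·0, αω(v)=-2·1, βω(u)=4·1; sum ≡ 0  ⇒  +1.
(-1028859, -259 / ℚ) ramifies at {3, 23, 37, ∞}: a division algebra.

[3, 23, 37, inf]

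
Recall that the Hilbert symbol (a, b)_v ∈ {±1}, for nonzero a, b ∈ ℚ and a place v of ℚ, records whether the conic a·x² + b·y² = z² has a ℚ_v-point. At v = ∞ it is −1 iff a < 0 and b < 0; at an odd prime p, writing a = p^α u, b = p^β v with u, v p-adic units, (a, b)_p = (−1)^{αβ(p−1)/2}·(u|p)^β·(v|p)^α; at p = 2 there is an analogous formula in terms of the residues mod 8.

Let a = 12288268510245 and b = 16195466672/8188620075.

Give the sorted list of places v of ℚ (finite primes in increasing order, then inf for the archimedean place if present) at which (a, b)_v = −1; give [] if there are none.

(a, b) ≡ (409045, 609) mod (ℚ^×)²; places V = {2, 3, 5, 7, 11, 13, 29, 31, 43, ∞}.
(a,b)_5: α=1, u≡4; β=-2, v≡4 (mod 5); (4|5)=+1, (4|5)=+1; sign (−1)^0·+1^-2·+1^1 = +1.
(a,b)_2: α=0, β=4; u≡5, v≡1 (mod 8); ε(u)ε(v)=0·0, αω(v)=0·0, βω(u)=4·1; sum ≡ 0  ⇒  +1.
(a,b)_13: α=1, u≡8; β=0, v≡5 (mod 13); (8|13)=-1, (5|13)=-1; sign (−1)^0·-1^0·-1^1 = -1.
(a,b)_31: α=1, u≡7; β=0, v≡10 (mod 31); (7|31)=+1, (10|31)=+1; sign (−1)^0·+1^0·+1^1 = +1.
(a,b)_11: α=0, u≡2; β=2, v≡1 (mod 11); (2|11)=-1, (1|11)=+1; sign (−1)^0·-1^2·+1^0 = +1.
(a,b)_29: α=3, u≡10; β=3, v≡17 (mod 29); (10|29)=-1, (17|29)=-1; sign (−1)^0·-1^3·-1^3 = +1.
(a,b)_7: α=3, u≡6; β=3, v≡3 (mod 7); (6|7)=-1, (3|7)=-1; sign (−1)^1·-1^3·-1^3 = -1.
(a,b)_∞: sgn(409045)=+, sgn(609)=+, so +1.
(a,b)_3: α=6, u≡1; β=-11, v≡2 (mod 3); (1|3)=+1, (2|3)=-1; sign (−1)^0·+1^-11·-1^6 = +1.
(a,b)_43: α=0, u≡33; β=-2, v≡29 (mod 43); (33|43)=-1, (29|43)=-1; sign (−1)^0·-1^-2·-1^0 = +1.
(409045, 609 / ℚ) ramifies at {7, 13}: a division algebra.

[7, 13]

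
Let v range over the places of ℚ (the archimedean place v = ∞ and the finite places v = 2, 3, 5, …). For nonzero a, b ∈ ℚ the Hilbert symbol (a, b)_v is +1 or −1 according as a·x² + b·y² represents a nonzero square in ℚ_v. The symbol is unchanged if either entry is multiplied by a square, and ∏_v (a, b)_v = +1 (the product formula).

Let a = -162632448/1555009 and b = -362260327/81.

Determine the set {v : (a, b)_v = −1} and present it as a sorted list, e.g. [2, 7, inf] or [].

[17, inf]

(a, b) ≡ (-7843, -2993887) mod (ℚ^×)²; places V = {2, 3, 11, 13, 17, 19, 23, 29, 31, 43, ∞}.
(a,b)_2: α=8, β=0; u≡5, v≡1 (mod 8); ε(u)ε(v)=0·0, αω(v)=8·0, βω(u)=0·1; sum ≡ 0  ⇒  +1.
(a,b)_11: α=1, u≡7; β=2, v≡4 (mod 11); (7|11)=-1, (4|11)=+1; sign (−1)^0·-1^2·+1^1 = +1.
(a,b)_3: α=4, u≡2; β=-4, v≡2 (mod 3); (2|3)=-1, (2|3)=-1; sign (−1)^0·-1^-4·-1^4 = +1.
(a,b)_29: α=-2, u≡6; β=0, v≡2 (mod 29); (6|29)=+1, (2|29)=-1; sign (−1)^0·+1^0·-1^-2 = +1.
(a,b)_43: α=-2, u≡18; β=0, v≡41 (mod 43); (18|43)=-1, (41|43)=+1; sign (−1)^0·-1^0·+1^-2 = +1.
(a,b)_19: α=0, u≡6; β=1, v≡3 (mod 19); (6|19)=+1, (3|19)=-1; sign (−1)^0·+1^1·-1^0 = +1.
(a,b)_31: α=1, u≡6; β=1, v≡28 (mod 31); (6|31)=-1, (28|31)=+1; sign (−1)^1·-1^1·+1^1 = +1.
(a,b)_23: α=1, u≡3; β=1, v≡17 (mod 23); (3|23)=+1, (17|23)=-1; sign (−1)^1·+1^1·-1^1 = +1.
(a,b)_13: α=0, u≡9; β=1, v≡12 (mod 13); (9|13)=+1, (12|13)=+1; sign (−1)^0·+1^1·+1^0 = +1.
(a,b)_17: α=0, u≡12; β=1, v≡4 (mod 17); (12|17)=-1, (4|17)=+1; sign (−1)^0·-1^1·+1^0 = -1.
(a,b)_∞: sgn(-7843)=−, sgn(-2993887)=−, so -1.
Ram(-7843, -2993887) = {17, ∞}; no ℚ_17-point on the conic.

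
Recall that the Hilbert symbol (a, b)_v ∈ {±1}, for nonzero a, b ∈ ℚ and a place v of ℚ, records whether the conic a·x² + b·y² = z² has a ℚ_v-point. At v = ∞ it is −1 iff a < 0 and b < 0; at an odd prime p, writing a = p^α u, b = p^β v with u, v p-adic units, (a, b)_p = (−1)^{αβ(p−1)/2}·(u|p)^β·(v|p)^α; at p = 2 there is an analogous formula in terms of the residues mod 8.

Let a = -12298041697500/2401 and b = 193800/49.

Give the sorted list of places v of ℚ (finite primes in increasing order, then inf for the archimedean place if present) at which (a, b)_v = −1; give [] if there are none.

(a, b) ≡ (-31, 1938) mod (ℚ^×)²; places V = {2, 3, 5, 7, 13, 17, 19, 31, ∞}.
(a,b)_17: α=2, u≡7; β=1, v≡12 (mod 17); (7|17)=-1, (12|17)=-1; sign (−1)^0·-1^1·-1^2 = -1.
(a,b)_5: α=4, u≡4; β=2, v≡3 (mod 5); (4|5)=+1, (3|5)=-1; sign (−1)^0·+1^2·-1^4 = +1.
(a,b)_2: α=2, β=3; u≡1, v≡1 (mod 8); ε(u)ε(v)=0·0, αω(v)=2·0, βω(u)=3·0; sum ≡ 0  ⇒  +1.
(a,b)_13: α=2, u≡11; β=0, v≡10 (mod 13); (11|13)=-1, (10|13)=+1; sign (−1)^0·-1^0·+1^2 = +1.
(a,b)_19: α=2, u≡6; β=1, v≡17 (mod 19); (6|19)=+1, (17|19)=+1; sign (−1)^0·+1^1·+1^2 = +1.
(a,b)_7: α=-4, u≡1; β=-2, v≡5 (mod 7); (1|7)=+1, (5|7)=-1; sign (−1)^0·+1^-2·-1^-4 = +1.
(a,b)_∞: sgn(-31)=−, sgn(1938)=+, so +1.
(a,b)_3: α=2, u≡2; β=1, v≡1 (mod 3); (2|3)=-1, (1|3)=+1; sign (−1)^0·-1^1·+1^2 = -1.
(a,b)_31: α=1, u≡22; β=0, v≡20 (mod 31); (22|31)=-1, (20|31)=+1; sign (−1)^0·-1^0·+1^1 = +1.
Ram(-31, 1938) = {3, 17}; no ℚ_3-point on the conic.

[3, 17]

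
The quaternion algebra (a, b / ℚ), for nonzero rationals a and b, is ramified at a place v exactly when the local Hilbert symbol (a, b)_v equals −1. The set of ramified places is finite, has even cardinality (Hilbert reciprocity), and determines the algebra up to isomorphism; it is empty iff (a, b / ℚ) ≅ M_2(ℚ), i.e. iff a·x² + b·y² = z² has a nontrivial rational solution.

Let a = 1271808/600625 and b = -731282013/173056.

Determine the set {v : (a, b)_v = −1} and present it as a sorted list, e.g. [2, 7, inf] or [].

(a, b) ≡ (138, -74613) mod (ℚ^×)²; places V = {2, 3, 5, 7, 11, 13, 17, 19, 23, 31, ∞}.
(a,b)_7: α=0, u≡5; β=1, v≡1 (mod 7); (5|7)=-1, (1|7)=+1; sign (−1)^0·-1^1·+1^0 = -1.
(a,b)_11: α=0, u≡7; β=3, v≡4 (mod 11); (7|11)=-1, (4|11)=+1; sign (−1)^0·-1^3·+1^0 = -1.
(a,b)_3: α=3, u≡1; β=5, v≡2 (mod 3); (1|3)=+1, (2|3)=-1; sign (−1)^1·+1^5·-1^3 = +1.
(a,b)_∞: sgn(138)=+, sgn(-74613)=−, so +1.
(a,b)_2: α=11, β=-10; u≡5, v≡3 (mod 8); ε(u)ε(v)=0·1, αω(v)=11·1, βω(u)=-10·1; sum ≡ 1  ⇒  -1.
(a,b)_5: α=-4, u≡3; β=0, v≡2 (mod 5); (3|5)=-1, (2|5)=-1; sign (−1)^0·-1^0·-1^-4 = +1.
(a,b)_19: α=0, u≡11; β=1, v≡5 (mod 19); (11|19)=+1, (5|19)=+1; sign (−1)^0·+1^1·+1^0 = +1.
(a,b)_13: α=0, u≡8; β=-2, v≡11 (mod 13); (8|13)=-1, (11|13)=-1; sign (−1)^0·-1^-2·-1^0 = +1.
(a,b)_23: α=1, u≡9; β=0, v≡5 (mod 23); (9|23)=+1, (5|23)=-1; sign (−1)^0·+1^0·-1^1 = -1.
(a,b)_31: α=-2, u≡19; β=0, v≡28 (mod 31); (19|31)=+1, (28|31)=+1; sign (−1)^0·+1^0·+1^-2 = +1.
(a,b)_17: α=0, u≡15; β=1, v≡11 (mod 17); (15|17)=+1, (11|17)=-1; sign (−1)^0·+1^1·-1^0 = +1.
|Ram(138, -74613)| = 4, even; anisotropic at {2, 7, 11, 23}.

[2, 7, 11, 23]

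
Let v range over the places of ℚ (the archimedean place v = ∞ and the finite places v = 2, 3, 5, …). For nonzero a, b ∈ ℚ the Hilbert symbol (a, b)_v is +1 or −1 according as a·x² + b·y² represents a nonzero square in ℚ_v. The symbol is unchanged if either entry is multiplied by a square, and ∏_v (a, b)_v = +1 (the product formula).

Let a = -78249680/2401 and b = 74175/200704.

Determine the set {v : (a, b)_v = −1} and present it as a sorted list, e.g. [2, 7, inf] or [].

[2, 5]

Mod squares: a ≡ -5, b ≡ 2967. Check v ∈ {∞, 2, 3, 5, 7, 23, 43}.
v=7: a=7^-4·(≡2), b=7^-2·(≡3) mod 7; (2|7)=+1, (3|7)=-1; (−1)^{-4·-2·3}·(+1)^-2·(-1)^-4 = +1.
v=23: a=23^2·(≡12), b=23^1·(≡20) mod 23; (12|23)=+1, (20|23)=-1; (−1)^{2·1·11}·(+1)^1·(-1)^2 = +1.
v=∞: -5 < 0 and 2967 > 0  ⇒  (a,b)_∞ = +1.
v=5: a=5^1·(≡4), b=5^2·(≡3) mod 5; (4|5)=+1, (3|5)=-1; (−1)^{1·2·2}·(+1)^2·(-1)^1 = -1.
v=3: a=3^0·(≡1), b=3^1·(≡2) mod 3; (1|3)=+1, (2|3)=-1; (−1)^{0·1·1}·(+1)^1·(-1)^0 = +1.
v=43: a=43^2·(≡38), b=43^1·(≡32) mod 43; (38|43)=+1, (32|43)=-1; (−1)^{2·1·21}·(+1)^1·(-1)^2 = +1.
v=2: v_2(a)=4, v_2(b)=-12; units ≡ 3, 7 (mod 8); ε·ε+αω+βω = 1·1+4·0+-12·1 ≡ 1  ⇒  (a,b)_2 = -1.
(-5, 2967 / ℚ) ramifies at {2, 5}: a division algebra.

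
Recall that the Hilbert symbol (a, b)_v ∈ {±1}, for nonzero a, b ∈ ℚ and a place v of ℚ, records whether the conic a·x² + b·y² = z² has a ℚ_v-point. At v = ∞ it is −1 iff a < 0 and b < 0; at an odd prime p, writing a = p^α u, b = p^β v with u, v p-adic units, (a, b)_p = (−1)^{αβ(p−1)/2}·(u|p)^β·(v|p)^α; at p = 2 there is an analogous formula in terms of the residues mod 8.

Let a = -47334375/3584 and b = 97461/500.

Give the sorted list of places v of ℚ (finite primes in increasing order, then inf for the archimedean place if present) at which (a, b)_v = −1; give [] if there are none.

[5, 7]

(a, b) ≡ (-13090, 1105) mod (ℚ^×)²; places V = {2, 3, 5, 7, 11, 13, 17, ∞}.
(a,b)_13: α=0, u≡9; β=1, v≡8 (mod 13); (9|13)=+1, (8|13)=-1; sign (−1)^0·+1^1·-1^0 = +1.
(a,b)_3: α=4, u≡2; β=2, v≡1 (mod 3); (2|3)=-1, (1|3)=+1; sign (−1)^0·-1^2·+1^4 = +1.
(a,b)_∞: sgn(-13090)=−, sgn(1105)=+, so +1.
(a,b)_2: α=-9, β=-2; u≡7, v≡1 (mod 8); ε(u)ε(v)=1·0, αω(v)=-9·0, βω(u)=-2·0; sum ≡ 0  ⇒  +1.
(a,b)_11: α=1, u≡1; β=0, v≡9 (mod 11); (1|11)=+1, (9|11)=+1; sign (−1)^0·+1^0·+1^1 = +1.
(a,b)_5: α=5, u≡2; β=-3, v≡4 (mod 5); (2|5)=-1, (4|5)=+1; sign (−1)^0·-1^-3·+1^5 = -1.
(a,b)_17: α=1, u≡10; β=1, v≡3 (mod 17); (10|17)=-1, (3|17)=-1; sign (−1)^0·-1^1·-1^1 = +1.
(a,b)_7: α=-1, u≡3; β=2, v≡5 (mod 7); (3|7)=-1, (5|7)=-1; sign (−1)^0·-1^2·-1^-1 = -1.
Ram(-13090, 1105) = {5, 7}; no ℚ_5-point on the conic.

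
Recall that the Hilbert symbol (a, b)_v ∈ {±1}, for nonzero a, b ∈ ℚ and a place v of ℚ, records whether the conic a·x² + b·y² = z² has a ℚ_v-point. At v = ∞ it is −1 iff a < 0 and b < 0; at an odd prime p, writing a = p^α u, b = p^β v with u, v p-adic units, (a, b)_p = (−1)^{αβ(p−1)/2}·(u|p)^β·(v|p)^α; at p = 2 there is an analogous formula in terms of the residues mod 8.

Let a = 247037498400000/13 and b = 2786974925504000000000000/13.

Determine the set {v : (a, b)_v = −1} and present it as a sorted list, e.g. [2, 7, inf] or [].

[3, 5, 7, 11]

Mod squares: a ≡ 2145, b ≡ 39767. Check v ∈ {∞, 2, 3, 5, 7, 11, 13, 19, 23}.
v=19: a=19^2·(≡5), b=19^1·(≡8) mod 19; (5|19)=+1, (8|19)=-1; (−1)^{2·1·9}·(+1)^1·(-1)^2 = +1.
v=23: a=23^2·(≡18), b=23^1·(≡2) mod 23; (18|23)=+1, (2|23)=+1; (−1)^{2·1·11}·(+1)^1·(+1)^2 = +1.
v=13: a=13^-1·(≡9), b=13^-1·(≡3) mod 13; (9|13)=+1, (3|13)=+1; (−1)^{-1·-1·6}·(+1)^-1·(+1)^-1 = +1.
v=5: a=5^5·(≡1), b=5^12·(≡3) mod 5; (1|5)=+1, (3|5)=-1; (−1)^{5·12·2}·(+1)^12·(-1)^5 = -1.
v=7: a=7^2·(≡6), b=7^7·(≡1) mod 7; (6|7)=-1, (1|7)=+1; (−1)^{2·7·3}·(-1)^7·(+1)^2 = -1.
v=3: a=3^1·(≡1), b=3^0·(≡2) mod 3; (1|3)=+1, (2|3)=-1; (−1)^{1·0·1}·(+1)^0·(-1)^1 = -1.
v=2: v_2(a)=8, v_2(b)=18; units ≡ 1, 7 (mod 8); ε·ε+αω+βω = 0·1+8·0+18·0 ≡ 0  ⇒  (a,b)_2 = +1.
v=11: a=11^1·(≡10), b=11^2·(≡7) mod 11; (10|11)=-1, (7|11)=-1; (−1)^{1·2·5}·(-1)^2·(-1)^1 = -1.
v=∞: 2145 > 0 and 39767 > 0  ⇒  (a,b)_∞ = +1.
Ram(2145, 39767) = {3, 5, 7, 11}; no ℚ_3-point on the conic.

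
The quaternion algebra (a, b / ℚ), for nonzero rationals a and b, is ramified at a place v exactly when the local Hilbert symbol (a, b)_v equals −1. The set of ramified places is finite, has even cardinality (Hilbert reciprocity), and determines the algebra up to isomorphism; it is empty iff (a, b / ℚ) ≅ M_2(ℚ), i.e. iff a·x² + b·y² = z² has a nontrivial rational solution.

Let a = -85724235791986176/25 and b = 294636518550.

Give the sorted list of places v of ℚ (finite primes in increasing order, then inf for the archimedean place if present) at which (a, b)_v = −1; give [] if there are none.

[2, 7]

Mod squares: a ≡ -20324766, b ≡ 6438. Check v ∈ {∞, 2, 3, 5, 7, 11, 29, 37, 41}.
v=11: a=11^3·(≡2), b=11^2·(≡3) mod 11; (2|11)=-1, (3|11)=+1; (−1)^{3·2·5}·(-1)^2·(+1)^3 = +1.
v=41: a=41^3·(≡4), b=41^2·(≡1) mod 41; (4|41)=+1, (1|41)=+1; (−1)^{3·2·20}·(+1)^2·(+1)^3 = +1.
v=37: a=37^1·(≡34), b=37^1·(≡11) mod 37; (34|37)=+1, (11|37)=+1; (−1)^{1·1·18}·(+1)^1·(+1)^1 = +1.
v=5: a=5^-2·(≡4), b=5^2·(≡2) mod 5; (4|5)=+1, (2|5)=-1; (−1)^{-2·2·2}·(+1)^2·(-1)^-2 = +1.
v=2: v_2(a)=9, v_2(b)=1; units ≡ 1, 3 (mod 8); ε·ε+αω+βω = 0·1+9·1+1·0 ≡ 1  ⇒  (a,b)_2 = -1.
v=29: a=29^1·(≡8), b=29^1·(≡27) mod 29; (8|29)=-1, (27|29)=-1; (−1)^{1·1·14}·(-1)^1·(-1)^1 = +1.
v=∞: -20324766 < 0 and 6438 > 0  ⇒  (a,b)_∞ = +1.
v=3: a=3^5·(≡2), b=3^3·(≡1) mod 3; (2|3)=-1, (1|3)=+1; (−1)^{5·3·1}·(-1)^3·(+1)^5 = +1.
v=7: a=7^1·(≡6), b=7^0·(≡3) mod 7; (6|7)=-1, (3|7)=-1; (−1)^{1·0·3}·(-1)^0·(-1)^1 = -1.
(-20324766, 6438 / ℚ) ramifies at {2, 7}: a division algebra.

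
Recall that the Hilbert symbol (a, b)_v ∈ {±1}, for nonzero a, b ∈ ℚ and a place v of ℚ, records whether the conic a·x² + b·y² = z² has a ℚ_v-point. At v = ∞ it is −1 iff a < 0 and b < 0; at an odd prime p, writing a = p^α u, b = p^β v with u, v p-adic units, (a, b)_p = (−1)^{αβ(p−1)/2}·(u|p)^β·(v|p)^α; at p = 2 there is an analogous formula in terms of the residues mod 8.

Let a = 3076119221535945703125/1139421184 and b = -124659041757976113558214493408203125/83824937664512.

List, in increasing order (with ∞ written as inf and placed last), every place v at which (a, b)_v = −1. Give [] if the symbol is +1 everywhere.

Mod squares: a ≡ 399, b ≡ -170. Check v ∈ {∞, 2, 3, 5, 7, 11, 17, 19, 41}.
v=41: a=41^2·(≡15), b=41^4·(≡3) mod 41; (15|41)=-1, (3|41)=-1; (−1)^{2·4·20}·(-1)^4·(-1)^2 = +1.
v=5: a=5^8·(≡4), b=5^13·(≡1) mod 5; (4|5)=+1, (1|5)=+1; (−1)^{8·13·2}·(+1)^13·(+1)^8 = +1.
v=∞: 399 > 0 and -170 < 0  ⇒  (a,b)_∞ = +1.
v=19: a=19^-1·(≡8), b=19^-2·(≡7) mod 19; (8|19)=-1, (7|19)=+1; (−1)^{-1·-2·9}·(-1)^-2·(+1)^-1 = +1.
v=2: v_2(a)=-12, v_2(b)=-17; units ≡ 7, 3 (mod 8); ε·ε+αω+βω = 1·1+-12·1+-17·0 ≡ 1  ⇒  (a,b)_2 = -1.
v=11: a=11^-4·(≡4), b=11^-6·(≡8) mod 11; (4|11)=+1, (8|11)=-1; (−1)^{-4·-6·5}·(+1)^-6·(-1)^-4 = +1.
v=17: a=17^2·(≡9), b=17^3·(≡3) mod 17; (9|17)=+1, (3|17)=-1; (−1)^{2·3·8}·(+1)^3·(-1)^2 = +1.
v=3: a=3^9·(≡1), b=3^12·(≡1) mod 3; (1|3)=+1, (1|3)=+1; (−1)^{9·12·1}·(+1)^12·(+1)^9 = +1.
v=7: a=7^7·(≡1), b=7^12·(≡6) mod 7; (1|7)=+1, (6|7)=-1; (−1)^{7·12·3}·(+1)^12·(-1)^7 = -1.
|Ram(399, -170)| = 2, even; anisotropic at {2, 7}.

[2, 7]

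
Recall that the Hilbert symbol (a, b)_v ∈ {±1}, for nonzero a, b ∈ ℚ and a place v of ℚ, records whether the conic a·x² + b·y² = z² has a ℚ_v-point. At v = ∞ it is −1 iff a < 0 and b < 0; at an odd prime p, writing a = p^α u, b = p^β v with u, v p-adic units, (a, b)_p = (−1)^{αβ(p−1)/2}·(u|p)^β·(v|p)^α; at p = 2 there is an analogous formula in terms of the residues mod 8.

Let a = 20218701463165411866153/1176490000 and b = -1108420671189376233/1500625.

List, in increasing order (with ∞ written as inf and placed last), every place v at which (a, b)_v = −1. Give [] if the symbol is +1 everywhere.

[13, 17, 31, 37]

Mod squares: a ≡ 342953, b ≡ -4569617. Check v ∈ {∞, 2, 3, 5, 7, 13, 17, 23, 29, 31, 37}.
v=5: a=5^-4·(≡2), b=5^-4·(≡2) mod 5; (2|5)=-1, (2|5)=-1; (−1)^{-4·-4·2}·(-1)^-4·(-1)^-4 = +1.
v=29: a=29^4·(≡22), b=29^3·(≡25) mod 29; (22|29)=+1, (25|29)=+1; (−1)^{4·3·14}·(+1)^3·(+1)^4 = +1.
v=3: a=3^6·(≡2), b=3^6·(≡1) mod 3; (2|3)=-1, (1|3)=+1; (−1)^{6·6·1}·(-1)^6·(+1)^6 = +1.
v=2: v_2(a)=-4, v_2(b)=0; units ≡ 1, 7 (mod 8); ε·ε+αω+βω = 0·1+-4·0+0·0 ≡ 0  ⇒  (a,b)_2 = +1.
v=∞: 342953 > 0 and -4569617 < 0  ⇒  (a,b)_∞ = +1.
v=7: a=7^-6·(≡1), b=7^-4·(≡2) mod 7; (1|7)=+1, (2|7)=+1; (−1)^{-6·-4·3}·(+1)^-4·(+1)^-6 = +1.
v=13: a=13^1·(≡12), b=13^1·(≡2) mod 13; (12|13)=+1, (2|13)=-1; (−1)^{1·1·6}·(+1)^1·(-1)^1 = -1.
v=37: a=37^3·(≡23), b=37^2·(≡2) mod 37; (23|37)=-1, (2|37)=-1; (−1)^{3·2·18}·(-1)^2·(-1)^3 = -1.
v=31: a=31^1·(≡12), b=31^1·(≡6) mod 31; (12|31)=-1, (6|31)=-1; (−1)^{1·1·15}·(-1)^1·(-1)^1 = -1.
v=17: a=17^4·(≡7), b=17^3·(≡10) mod 17; (7|17)=-1, (10|17)=-1; (−1)^{4·3·8}·(-1)^3·(-1)^4 = -1.
v=23: a=23^1·(≡14), b=23^1·(≡9) mod 23; (14|23)=-1, (9|23)=+1; (−1)^{1·1·11}·(-1)^1·(+1)^1 = +1.
Ram(342953, -4569617) = {13, 17, 31, 37}; no ℚ_13-point on the conic.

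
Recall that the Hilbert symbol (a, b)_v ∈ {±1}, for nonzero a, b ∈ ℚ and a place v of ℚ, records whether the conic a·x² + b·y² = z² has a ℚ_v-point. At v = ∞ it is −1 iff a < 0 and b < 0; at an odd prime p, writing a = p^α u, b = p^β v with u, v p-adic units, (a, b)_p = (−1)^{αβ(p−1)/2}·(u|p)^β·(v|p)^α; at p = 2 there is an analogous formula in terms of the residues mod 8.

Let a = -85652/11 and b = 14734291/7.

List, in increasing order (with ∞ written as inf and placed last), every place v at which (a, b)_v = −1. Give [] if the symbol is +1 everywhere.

[11, 23]

(a, b) ≡ (-4807, 852397) mod (ℚ^×)²; places V = {2, 7, 11, 13, 17, 19, 23, 29, ∞}.
(a,b)_13: α=0, u≡4; β=1, v≡4 (mod 13); (4|13)=+1, (4|13)=+1; sign (−1)^0·+1^1·+1^0 = +1.
(a,b)_17: α=0, u≡1; β=1, v≡9 (mod 17); (1|17)=+1, (9|17)=+1; sign (−1)^0·+1^1·+1^0 = +1.
(a,b)_29: α=0, u≡25; β=1, v≡4 (mod 29); (25|29)=+1, (4|29)=+1; sign (−1)^0·+1^1·+1^0 = +1.
(a,b)_11: α=-1, u≡5; β=2, v≡8 (mod 11); (5|11)=+1, (8|11)=-1; sign (−1)^0·+1^2·-1^-1 = -1.
(a,b)_19: α=1, u≡3; β=1, v≡6 (mod 19); (3|19)=-1, (6|19)=+1; sign (−1)^1·-1^1·+1^1 = +1.
(a,b)_∞: sgn(-4807)=−, sgn(852397)=+, so +1.
(a,b)_23: α=1, u≡19; β=0, v≡11 (mod 23); (19|23)=-1, (11|23)=-1; sign (−1)^0·-1^0·-1^1 = -1.
(a,b)_7: α=2, u≡4; β=-1, v≡5 (mod 7); (4|7)=+1, (5|7)=-1; sign (−1)^0·+1^-1·-1^2 = +1.
(a,b)_2: α=2, β=0; u≡1, v≡5 (mod 8); ε(u)ε(v)=0·0, αω(v)=2·1, βω(u)=0·0; sum ≡ 0  ⇒  +1.
|Ram(-4807, 852397)| = 2, even; anisotropic at {11, 23}.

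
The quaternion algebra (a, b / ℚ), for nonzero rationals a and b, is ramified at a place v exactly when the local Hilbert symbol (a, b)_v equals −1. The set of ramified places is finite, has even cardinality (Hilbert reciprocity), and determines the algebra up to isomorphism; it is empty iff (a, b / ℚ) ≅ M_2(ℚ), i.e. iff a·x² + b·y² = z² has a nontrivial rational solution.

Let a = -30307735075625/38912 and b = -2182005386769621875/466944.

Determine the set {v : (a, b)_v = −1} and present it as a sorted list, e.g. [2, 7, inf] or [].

[3, 5, 7, 17, 41, inf]

Mod squares: a ≡ -1558, b ≡ -2781030. Check v ∈ {∞, 2, 3, 5, 7, 11, 17, 19, 41}.
v=41: a=41^1·(≡19), b=41^1·(≡36) mod 41; (19|41)=-1, (36|41)=+1; (−1)^{1·1·20}·(-1)^1·(+1)^1 = -1.
v=3: a=3^0·(≡2), b=3^-1·(≡2) mod 3; (2|3)=-1, (2|3)=-1; (−1)^{0·-1·1}·(-1)^-1·(-1)^0 = -1.
v=11: a=11^0·(≡3), b=11^2·(≡3) mod 11; (3|11)=+1, (3|11)=+1; (−1)^{0·2·5}·(+1)^2·(+1)^0 = +1.
v=7: a=7^2·(≡5), b=7^3·(≡2) mod 7; (5|7)=-1, (2|7)=+1; (−1)^{2·3·3}·(-1)^3·(+1)^2 = -1.
v=19: a=19^-1·(≡8), b=19^-1·(≡9) mod 19; (8|19)=-1, (9|19)=+1; (−1)^{-1·-1·9}·(-1)^-1·(+1)^-1 = +1.
v=17: a=17^6·(≡5), b=17^7·(≡15) mod 17; (5|17)=-1, (15|17)=+1; (−1)^{6·7·8}·(-1)^7·(+1)^6 = -1.
v=∞: -1558 < 0 and -2781030 < 0  ⇒  (a,b)_∞ = -1.
v=5: a=5^4·(≡2), b=5^5·(≡4) mod 5; (2|5)=-1, (4|5)=+1; (−1)^{4·5·2}·(-1)^5·(+1)^4 = -1.
v=2: v_2(a)=-11, v_2(b)=-13; units ≡ 5, 5 (mod 8); ε·ε+αω+βω = 0·0+-11·1+-13·1 ≡ 0  ⇒  (a,b)_2 = +1.
Ram(-1558, -2781030) = {3, 5, 7, 17, 41, ∞}; no ℚ_3-point on the conic.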